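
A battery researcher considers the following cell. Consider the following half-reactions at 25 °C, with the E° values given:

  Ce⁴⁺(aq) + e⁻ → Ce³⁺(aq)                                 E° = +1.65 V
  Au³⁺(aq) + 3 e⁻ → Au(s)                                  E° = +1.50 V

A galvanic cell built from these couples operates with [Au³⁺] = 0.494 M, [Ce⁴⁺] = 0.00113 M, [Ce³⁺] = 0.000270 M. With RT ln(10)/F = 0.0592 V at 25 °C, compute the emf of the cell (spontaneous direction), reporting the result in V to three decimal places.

Ce⁴⁺/Ce³⁺ is the cathode (higher E°), Au³⁺/Au the anode: E°cell = +1.65 − (+1.50) = +0.15 V, n = 3.
Overall: 3 Ce⁴⁺(aq) + Au(s) → 3 Ce³⁺(aq) + Au³⁺(aq)
Q = [Ce³⁺]^3·[Au³⁺] / ([Ce⁴⁺]^3); log Q = -2.171.
E = E° − (0.0592/n) log Q = +0.15 − (0.0592/3)(-2.171) = +0.193 V.

+0.193 V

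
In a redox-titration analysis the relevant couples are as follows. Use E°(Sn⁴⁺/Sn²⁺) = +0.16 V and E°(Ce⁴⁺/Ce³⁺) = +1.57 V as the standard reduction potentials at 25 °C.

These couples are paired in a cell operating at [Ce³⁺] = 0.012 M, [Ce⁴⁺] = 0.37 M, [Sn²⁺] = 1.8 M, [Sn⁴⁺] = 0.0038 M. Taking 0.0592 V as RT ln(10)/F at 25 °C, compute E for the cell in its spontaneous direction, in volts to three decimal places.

+1.577 V

Ce⁴⁺/Ce³⁺ is the cathode (higher E°), Sn⁴⁺/Sn²⁺ the anode: E°cell = +1.57 − (+0.16) = +1.41 V, n = 2.
Overall: 2 Ce⁴⁺(aq) + Sn²⁺(aq) → 2 Ce³⁺(aq) + Sn⁴⁺(aq)
Q = [Ce³⁺]^2·[Sn⁴⁺] / ([Ce⁴⁺]^2·[Sn²⁺]); log Q = -5.654.
E = E° − (0.0592/n) log Q = +1.41 − (0.0592/2)(-5.654) = +1.577 V.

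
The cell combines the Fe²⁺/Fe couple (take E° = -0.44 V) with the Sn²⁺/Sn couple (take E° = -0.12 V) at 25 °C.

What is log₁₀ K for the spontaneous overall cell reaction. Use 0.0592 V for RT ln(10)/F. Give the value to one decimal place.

10.8

Cathode: Sn²⁺/Sn; anode: Fe²⁺/Fe. E°cell = +0.32 V, n = 2.
log K = nE°cell / 0.0592 = (2)(+0.32) / 0.0592 = 10.8.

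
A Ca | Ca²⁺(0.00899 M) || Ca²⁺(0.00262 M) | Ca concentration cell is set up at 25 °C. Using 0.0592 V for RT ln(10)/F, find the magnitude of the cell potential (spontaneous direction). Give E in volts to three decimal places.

For a concentration cell E°cell = 0. The 0.00899 M side is the cathode (reduction is favoured where [Ca²⁺] is higher).
With n = 2, E = −(0.0592/2) log([Ca²⁺]ₐₙ/[Ca²⁺]꜀ₐₜ) = −(0.0592/2) log(0.00262/0.00899) = −(0.0592/2)(-0.535) = +0.016 V.

+0.016 V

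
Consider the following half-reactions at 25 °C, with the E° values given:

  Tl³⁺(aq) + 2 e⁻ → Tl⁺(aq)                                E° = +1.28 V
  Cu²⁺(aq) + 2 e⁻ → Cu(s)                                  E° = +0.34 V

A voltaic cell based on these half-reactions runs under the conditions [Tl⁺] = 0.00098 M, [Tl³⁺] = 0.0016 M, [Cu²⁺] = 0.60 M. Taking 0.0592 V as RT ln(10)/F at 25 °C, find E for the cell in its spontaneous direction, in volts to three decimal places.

Tl³⁺/Tl⁺ is the cathode (higher E°), Cu²⁺/Cu the anode: E°cell = +1.28 − (+0.34) = +0.94 V, n = 2.
Overall: Tl³⁺(aq) + Cu(s) → Tl⁺(aq) + Cu²⁺(aq)
Q = [Tl⁺]·[Cu²⁺] / ([Tl³⁺]); log Q = -0.435.
E = E° − (0.0592/n) log Q = +0.94 − (0.0592/2)(-0.435) = +0.953 V.

+0.953 V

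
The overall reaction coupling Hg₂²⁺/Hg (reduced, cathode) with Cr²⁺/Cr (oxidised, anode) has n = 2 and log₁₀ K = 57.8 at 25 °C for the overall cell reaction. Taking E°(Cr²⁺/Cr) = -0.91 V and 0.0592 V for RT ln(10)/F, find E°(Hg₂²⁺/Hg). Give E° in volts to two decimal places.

+0.80 V

E°cell = (0.0592/n)·log K = (0.0592/2)(57.8) = +1.711 V.
Since Hg₂²⁺/Hg is the cathode and Cr²⁺/Cr the anode, E°cell = E°(Hg₂²⁺/Hg) − E°(Cr²⁺/Cr).
So E°(Hg₂²⁺/Hg) = E°cell + E°(Cr²⁺/Cr) = +1.711 + (-0.91) = +0.80 V.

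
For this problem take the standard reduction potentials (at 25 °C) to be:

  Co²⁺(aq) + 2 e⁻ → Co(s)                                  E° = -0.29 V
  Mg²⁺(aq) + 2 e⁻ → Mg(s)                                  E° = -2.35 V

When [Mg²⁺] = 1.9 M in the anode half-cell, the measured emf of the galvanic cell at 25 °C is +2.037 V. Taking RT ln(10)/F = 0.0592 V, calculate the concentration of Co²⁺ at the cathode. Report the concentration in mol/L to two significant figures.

0.32 M

Co²⁺/Co is the cathode, Mg²⁺/Mg the anode: E°cell = +2.06 V, n = 2.
Overall reaction: Co²⁺(aq) + Mg(s) → Co(s) + Mg²⁺(aq); Q = [Mg²⁺]^1/[Co²⁺]^1.
From E = E° − (0.0592/n) log Q: log Q = (E° − E)·n/0.0592 = (+2.06 − (+2.037))·2/0.0592 = 0.7770.
So 1·log[Co²⁺] = 1·log(1.9) − log Q = 0.2788 − (0.7770) = -0.4982; [Co²⁺] = 10^(-0.4982) ≈ 0.32 M.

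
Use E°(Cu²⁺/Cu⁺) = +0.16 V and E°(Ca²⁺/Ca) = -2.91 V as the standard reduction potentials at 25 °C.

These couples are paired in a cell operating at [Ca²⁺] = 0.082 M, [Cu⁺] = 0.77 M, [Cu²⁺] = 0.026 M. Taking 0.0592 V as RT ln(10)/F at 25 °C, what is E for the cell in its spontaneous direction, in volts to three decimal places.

Cu²⁺/Cu⁺ is the cathode (higher E°), Ca²⁺/Ca the anode: E°cell = +0.16 − (-2.91) = +3.07 V, n = 2.
Overall: 2 Cu²⁺(aq) + Ca(s) → 2 Cu⁺(aq) + Ca²⁺(aq)
Q = [Cu⁺]^2·[Ca²⁺] / ([Cu²⁺]^2); log Q = 1.857.
E = E° − (0.0592/n) log Q = +3.07 − (0.0592/2)(1.857) = +3.015 V.

+3.015 V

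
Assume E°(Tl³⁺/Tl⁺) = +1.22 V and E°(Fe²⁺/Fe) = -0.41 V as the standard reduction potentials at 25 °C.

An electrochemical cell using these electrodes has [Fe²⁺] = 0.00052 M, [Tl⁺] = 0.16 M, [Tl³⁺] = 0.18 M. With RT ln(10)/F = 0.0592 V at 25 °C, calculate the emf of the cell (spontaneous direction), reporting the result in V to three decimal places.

+1.729 V

Tl³⁺/Tl⁺ is the cathode (higher E°), Fe²⁺/Fe the anode: E°cell = +1.22 − (-0.41) = +1.63 V, n = 2.
Overall: Tl³⁺(aq) + Fe(s) → Tl⁺(aq) + Fe²⁺(aq)
Q = [Tl⁺]·[Fe²⁺] / ([Tl³⁺]); log Q = -3.335.
E = E° − (0.0592/n) log Q = +1.63 − (0.0592/2)(-3.335) = +1.729 V.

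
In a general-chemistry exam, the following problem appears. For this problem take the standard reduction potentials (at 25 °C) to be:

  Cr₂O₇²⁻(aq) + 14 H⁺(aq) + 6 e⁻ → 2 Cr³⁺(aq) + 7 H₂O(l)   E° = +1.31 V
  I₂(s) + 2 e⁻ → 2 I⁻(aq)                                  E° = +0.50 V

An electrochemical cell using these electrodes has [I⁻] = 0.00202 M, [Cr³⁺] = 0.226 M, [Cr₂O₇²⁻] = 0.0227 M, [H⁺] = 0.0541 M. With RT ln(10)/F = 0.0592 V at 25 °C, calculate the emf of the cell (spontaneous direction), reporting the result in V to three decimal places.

Cr₂O₇²⁻/Cr³⁺ is the cathode (higher E°), I₂/I⁻ the anode: E°cell = +1.31 − (+0.50) = +0.81 V, n = 6.
Overall: Cr₂O₇²⁻(aq) + 14 H⁺(aq) + 6 I⁻(aq) → 2 Cr³⁺(aq) + 7 H₂O(l) + 3 I₂(s)
Q = [Cr³⁺]^2 / ([Cr₂O₇²⁻]·[H⁺]^14·[I⁻]^6); log Q = 34.255.
E = E° − (0.0592/n) log Q = +0.81 − (0.0592/6)(34.255) = +0.472 V.

+0.472 V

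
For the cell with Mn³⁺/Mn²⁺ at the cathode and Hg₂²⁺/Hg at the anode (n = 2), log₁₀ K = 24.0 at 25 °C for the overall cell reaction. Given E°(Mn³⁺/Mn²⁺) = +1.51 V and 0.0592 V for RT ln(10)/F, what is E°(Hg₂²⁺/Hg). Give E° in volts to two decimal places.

E°cell = (0.0592/n)·log K = (0.0592/2)(24.0) = +0.710 V.
Since Mn³⁺/Mn²⁺ is the cathode and Hg₂²⁺/Hg the anode, E°cell = E°(Mn³⁺/Mn²⁺) − E°(Hg₂²⁺/Hg).
So E°(Hg₂²⁺/Hg) = E°(Mn³⁺/Mn²⁺) − E°cell = (+1.51) − (+0.710) = +0.80 V.

+0.80 V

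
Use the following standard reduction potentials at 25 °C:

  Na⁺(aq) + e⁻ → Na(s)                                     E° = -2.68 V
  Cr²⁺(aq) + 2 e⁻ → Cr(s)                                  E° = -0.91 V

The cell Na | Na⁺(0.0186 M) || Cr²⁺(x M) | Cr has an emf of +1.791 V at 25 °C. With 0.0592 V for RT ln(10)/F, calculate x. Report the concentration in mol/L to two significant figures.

Cr²⁺/Cr is the cathode, Na⁺/Na the anode: E°cell = +1.77 V, n = 2.
Overall reaction: Cr²⁺(aq) + 2 Na(s) → Cr(s) + 2 Na⁺(aq); Q = [Na⁺]^2/[Cr²⁺]^1.
From E = E° − (0.0592/n) log Q: log Q = (E° − E)·n/0.0592 = (+1.77 − (+1.791))·2/0.0592 = -0.7095.
So 1·log[Cr²⁺] = 2·log(0.0186) − log Q = -3.4610 − (-0.7095) = -2.7515; [Cr²⁺] = 10^(-2.7515) ≈ 0.0018 M.

0.0018 M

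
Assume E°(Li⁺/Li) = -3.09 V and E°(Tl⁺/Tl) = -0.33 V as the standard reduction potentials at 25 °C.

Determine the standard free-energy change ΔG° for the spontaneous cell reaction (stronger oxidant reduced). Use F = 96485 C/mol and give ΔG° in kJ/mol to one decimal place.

Tl⁺/Tl (E° = -0.33 V) is the cathode; Li⁺/Li (E° = -3.09 V) is the anode, so E°cell = +2.76 V.
Balancing electrons gives n = 1 (lcm of 1 and 1).
ΔG° = −nFE° = −(1)(96485)(+2.76) = -266,299 J = -266.3 kJ/mol.

-266.3 kJ/mol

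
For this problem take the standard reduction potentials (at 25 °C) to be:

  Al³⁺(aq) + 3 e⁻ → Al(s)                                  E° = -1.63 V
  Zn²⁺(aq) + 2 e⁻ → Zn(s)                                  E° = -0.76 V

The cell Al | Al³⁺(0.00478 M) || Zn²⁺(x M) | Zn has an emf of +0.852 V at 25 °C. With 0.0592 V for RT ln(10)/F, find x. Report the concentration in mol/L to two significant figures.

0.0070 M

Zn²⁺/Zn is the cathode, Al³⁺/Al the anode: E°cell = +0.87 V, n = 6.
Overall reaction: 3 Zn²⁺(aq) + 2 Al(s) → 3 Zn(s) + 2 Al³⁺(aq); Q = [Al³⁺]^2/[Zn²⁺]^3.
From E = E° − (0.0592/n) log Q: log Q = (E° − E)·n/0.0592 = (+0.87 − (+0.852))·6/0.0592 = 1.8243.
So 3·log[Zn²⁺] = 2·log(0.00478) − log Q = -4.6411 − (1.8243) = -6.4654; log[Zn²⁺] = -6.4654 / 3 = -2.1551; [Zn²⁺] = 10^(-2.1551) ≈ 0.0070 M.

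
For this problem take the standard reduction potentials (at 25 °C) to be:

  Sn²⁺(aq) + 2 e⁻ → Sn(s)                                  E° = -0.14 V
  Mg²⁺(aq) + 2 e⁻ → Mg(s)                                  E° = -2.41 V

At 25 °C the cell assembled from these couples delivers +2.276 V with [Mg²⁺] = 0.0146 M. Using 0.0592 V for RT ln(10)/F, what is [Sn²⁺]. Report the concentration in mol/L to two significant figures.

0.023 M

Sn²⁺/Sn is the cathode, Mg²⁺/Mg the anode: E°cell = +2.27 V, n = 2.
Overall reaction: Sn²⁺(aq) + Mg(s) → Sn(s) + Mg²⁺(aq); Q = [Mg²⁺]^1/[Sn²⁺]^1.
From E = E° − (0.0592/n) log Q: log Q = (E° − E)·n/0.0592 = (+2.27 − (+2.276))·2/0.0592 = -0.2027.
So 1·log[Sn²⁺] = 1·log(0.0146) − log Q = -1.8356 − (-0.2027) = -1.6329; [Sn²⁺] = 10^(-1.6329) ≈ 0.023 M.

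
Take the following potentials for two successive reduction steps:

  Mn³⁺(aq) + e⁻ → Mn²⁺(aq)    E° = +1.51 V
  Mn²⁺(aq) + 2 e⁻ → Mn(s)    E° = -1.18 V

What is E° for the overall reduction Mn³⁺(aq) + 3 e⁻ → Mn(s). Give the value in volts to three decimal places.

Standard free energies of sequential steps add: ΔG°₃ = ΔG°₁ + ΔG°₂, so n₃E°₃ = n₁E°₁ + n₂E°₂.
E°₃ = (1×+1.51 + 2×-1.18) / 3 = (-0.850) / 3 = -0.283 V.

-0.283 V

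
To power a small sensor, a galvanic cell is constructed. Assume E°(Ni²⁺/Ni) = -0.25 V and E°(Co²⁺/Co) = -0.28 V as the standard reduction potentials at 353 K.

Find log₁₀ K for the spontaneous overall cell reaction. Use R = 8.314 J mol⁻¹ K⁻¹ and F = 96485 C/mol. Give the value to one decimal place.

0.9

Cathode: Ni²⁺/Ni; anode: Co²⁺/Co. E°cell = (-0.25) − (-0.28) = +0.03 V, with n = 2.
ΔG° = −nFE° = −RT ln K, so ln K = nFE°/(RT) = (2)(96485)(+0.03) / ((8.314)(353)) = 1.973.
log₁₀ K = 1.973 / ln 10 = 0.9.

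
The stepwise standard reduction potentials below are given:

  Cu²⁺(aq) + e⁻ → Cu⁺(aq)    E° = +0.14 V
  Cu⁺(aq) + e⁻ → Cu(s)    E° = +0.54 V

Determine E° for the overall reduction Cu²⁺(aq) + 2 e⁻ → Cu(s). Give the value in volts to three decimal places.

Standard free energies of sequential steps add: ΔG°₃ = ΔG°₁ + ΔG°₂, so n₃E°₃ = n₁E°₁ + n₂E°₂.
E°₃ = (1×+0.14 + 1×+0.54) / 2 = (+0.680) / 2 = +0.340 V.

+0.340 V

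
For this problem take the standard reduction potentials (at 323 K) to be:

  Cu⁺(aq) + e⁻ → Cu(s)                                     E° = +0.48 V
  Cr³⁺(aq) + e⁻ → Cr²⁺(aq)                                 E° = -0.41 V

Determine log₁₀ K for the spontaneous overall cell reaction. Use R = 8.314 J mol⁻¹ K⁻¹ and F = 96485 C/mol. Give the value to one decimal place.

Cathode: Cu⁺/Cu; anode: Cr³⁺/Cr²⁺. E°cell = (+0.48) − (-0.41) = +0.89 V, with n = 1.
ΔG° = −nFE° = −RT ln K, so ln K = nFE°/(RT) = (1)(96485)(+0.89) / ((8.314)(323)) = 31.977.
log₁₀ K = 31.977 / ln 10 = 13.9.

13.9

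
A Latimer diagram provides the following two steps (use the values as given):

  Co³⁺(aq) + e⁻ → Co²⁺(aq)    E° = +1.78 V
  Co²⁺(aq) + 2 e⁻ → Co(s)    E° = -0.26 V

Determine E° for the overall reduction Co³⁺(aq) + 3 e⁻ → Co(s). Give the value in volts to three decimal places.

Standard free energies of sequential steps add: ΔG°₃ = ΔG°₁ + ΔG°₂, so n₃E°₃ = n₁E°₁ + n₂E°₂.
E°₃ = (1×+1.78 + 2×-0.26) / 3 = (+1.260) / 3 = +0.420 V.

+0.420 V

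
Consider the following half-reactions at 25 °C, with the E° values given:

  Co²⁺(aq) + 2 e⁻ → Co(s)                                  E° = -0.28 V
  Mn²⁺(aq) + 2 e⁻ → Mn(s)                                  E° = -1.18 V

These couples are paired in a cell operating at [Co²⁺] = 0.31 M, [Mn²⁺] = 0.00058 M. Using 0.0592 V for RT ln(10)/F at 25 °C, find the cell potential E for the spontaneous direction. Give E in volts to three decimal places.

+0.981 V

Co²⁺/Co is the cathode (higher E°), Mn²⁺/Mn the anode: E°cell = -0.28 − (-1.18) = +0.90 V, n = 2.
Overall: Co²⁺(aq) + Mn(s) → Co(s) + Mn²⁺(aq)
Q = [Mn²⁺] / ([Co²⁺]); log Q = -2.728.
E = E° − (0.0592/n) log Q = +0.90 − (0.0592/2)(-2.728) = +0.981 V.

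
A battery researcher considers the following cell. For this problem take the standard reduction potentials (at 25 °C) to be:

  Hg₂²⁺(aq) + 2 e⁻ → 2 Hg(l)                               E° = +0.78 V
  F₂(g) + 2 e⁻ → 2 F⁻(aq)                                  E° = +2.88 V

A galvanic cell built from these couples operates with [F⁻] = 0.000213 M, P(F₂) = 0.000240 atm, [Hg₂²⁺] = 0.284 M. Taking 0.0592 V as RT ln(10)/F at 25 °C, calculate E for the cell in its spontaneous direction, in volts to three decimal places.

+2.226 V

F₂/F⁻ is the cathode (higher E°), Hg₂²⁺/Hg the anode: E°cell = +2.88 − (+0.78) = +2.10 V, n = 2.
Overall: F₂(g) + 2 Hg(l) → 2 F⁻(aq) + Hg₂²⁺(aq)
Q = [F⁻]^2·[Hg₂²⁺] / (P(F₂)); log Q = -4.270.
E = E° − (0.0592/n) log Q = +2.10 − (0.0592/2)(-4.270) = +2.226 V.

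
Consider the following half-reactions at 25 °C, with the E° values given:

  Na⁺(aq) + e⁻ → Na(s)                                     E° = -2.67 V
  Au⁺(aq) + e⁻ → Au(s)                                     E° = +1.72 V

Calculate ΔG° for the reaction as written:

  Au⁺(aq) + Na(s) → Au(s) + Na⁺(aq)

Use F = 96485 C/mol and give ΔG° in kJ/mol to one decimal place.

-423.6 kJ/mol

As written, Au⁺/Au is reduced (cathode) and Na⁺/Na is oxidised (anode), so E°cell = (+1.72) − (-2.67) = +4.39 V.
Balancing electrons gives n = 1.
ΔG° = −nFE° = −(1)(96485)(+4.39) = -423,569 J = -423.6 kJ/mol.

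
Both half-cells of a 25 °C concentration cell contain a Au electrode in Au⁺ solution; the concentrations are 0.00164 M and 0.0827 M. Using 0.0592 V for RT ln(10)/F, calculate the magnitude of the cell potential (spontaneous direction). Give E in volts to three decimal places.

+0.101 V

For a concentration cell E°cell = 0. The 0.0827 M side is the cathode (reduction is favoured where [Au⁺] is higher).
With n = 1, E = −(0.0592/1) log([Au⁺]ₐₙ/[Au⁺]꜀ₐₜ) = −(0.0592/1) log(0.00164/0.0827) = −(0.0592/1)(-1.703) = +0.101 V.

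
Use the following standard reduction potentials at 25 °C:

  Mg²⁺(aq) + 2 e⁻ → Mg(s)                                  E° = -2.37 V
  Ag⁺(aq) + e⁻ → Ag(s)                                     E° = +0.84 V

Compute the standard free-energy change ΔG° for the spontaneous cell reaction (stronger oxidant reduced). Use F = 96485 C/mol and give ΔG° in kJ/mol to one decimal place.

-619.4 kJ/mol

Ag⁺/Ag (E° = +0.84 V) is the cathode; Mg²⁺/Mg (E° = -2.37 V) is the anode, so E°cell = +3.21 V.
Balancing electrons gives n = 2 (lcm of 1 and 2).
ΔG° = −nFE° = −(2)(96485)(+3.21) = -619,434 J = -619.4 kJ/mol.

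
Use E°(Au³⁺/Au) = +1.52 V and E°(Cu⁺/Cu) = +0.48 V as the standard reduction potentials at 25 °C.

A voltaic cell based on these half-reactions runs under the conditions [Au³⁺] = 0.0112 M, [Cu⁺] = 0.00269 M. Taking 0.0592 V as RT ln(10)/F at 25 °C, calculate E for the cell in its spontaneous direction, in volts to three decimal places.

Au³⁺/Au is the cathode (higher E°), Cu⁺/Cu the anode: E°cell = +1.52 − (+0.48) = +1.04 V, n = 3.
Overall: Au³⁺(aq) + 3 Cu(s) → Au(s) + 3 Cu⁺(aq)
Q = [Cu⁺]^3 / ([Au³⁺]); log Q = -5.760.
E = E° − (0.0592/n) log Q = +1.04 − (0.0592/3)(-5.760) = +1.154 V.

+1.154 V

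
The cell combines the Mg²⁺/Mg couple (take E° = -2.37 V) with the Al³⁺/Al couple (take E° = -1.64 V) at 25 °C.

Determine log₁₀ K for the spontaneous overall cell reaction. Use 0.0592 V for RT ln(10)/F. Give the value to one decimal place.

Cathode: Al³⁺/Al; anode: Mg²⁺/Mg. E°cell = +0.73 V, n = 6.
log K = nE°cell / 0.0592 = (6)(+0.73) / 0.0592 = 74.0.

74.0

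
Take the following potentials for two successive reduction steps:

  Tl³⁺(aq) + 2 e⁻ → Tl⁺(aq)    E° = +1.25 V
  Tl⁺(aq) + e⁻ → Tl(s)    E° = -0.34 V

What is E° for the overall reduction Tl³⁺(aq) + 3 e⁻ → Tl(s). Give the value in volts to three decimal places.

+0.720 V

Since ΔG° = −nFE° is additive over sequential reductions, n₃E°₃ = n₁E°₁ + n₂E°₂.
E°₃ = (2×+1.25 + 1×-0.34) / 3 = (+2.160) / 3 = +0.720 V.
Simply averaging or adding the two E° values would be wrong; the electron-weighted sum is required.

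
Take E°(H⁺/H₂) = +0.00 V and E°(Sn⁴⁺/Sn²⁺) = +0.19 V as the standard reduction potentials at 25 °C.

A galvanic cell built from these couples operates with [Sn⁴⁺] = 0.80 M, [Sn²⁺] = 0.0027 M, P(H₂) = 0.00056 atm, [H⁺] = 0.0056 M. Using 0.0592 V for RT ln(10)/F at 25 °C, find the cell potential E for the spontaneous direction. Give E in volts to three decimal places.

Sn⁴⁺/Sn²⁺ is the cathode (higher E°), H⁺/H₂ the anode: E°cell = +0.19 − (+0.00) = +0.19 V, n = 2.
Overall: Sn⁴⁺(aq) + H₂(g) → Sn²⁺(aq) + 2 H⁺(aq)
Q = [Sn²⁺]·[H⁺]^2 / ([Sn⁴⁺]·P(H₂)); log Q = -3.724.
E = E° − (0.0592/n) log Q = +0.19 − (0.0592/2)(-3.724) = +0.300 V.

+0.300 V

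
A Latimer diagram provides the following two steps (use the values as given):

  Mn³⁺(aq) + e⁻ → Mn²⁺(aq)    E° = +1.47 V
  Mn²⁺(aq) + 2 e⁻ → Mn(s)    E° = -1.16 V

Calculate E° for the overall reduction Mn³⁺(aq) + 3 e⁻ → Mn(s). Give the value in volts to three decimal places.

-0.283 V

Since ΔG° = −nFE° is additive over sequential reductions, n₃E°₃ = n₁E°₁ + n₂E°₂.
E°₃ = (1×+1.47 + 2×-1.16) / 3 = (-0.850) / 3 = -0.283 V.
E° values themselves are not directly additive — weighting by electron count is essential.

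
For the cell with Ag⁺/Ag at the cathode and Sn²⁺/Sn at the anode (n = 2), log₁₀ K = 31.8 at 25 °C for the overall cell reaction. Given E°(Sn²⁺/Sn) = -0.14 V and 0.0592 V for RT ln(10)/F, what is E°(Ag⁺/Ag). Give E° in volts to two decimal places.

E°cell = (0.0592/n)·log K = (0.0592/2)(31.8) = +0.941 V.
Since Ag⁺/Ag is the cathode and Sn²⁺/Sn the anode, E°cell = E°(Ag⁺/Ag) − E°(Sn²⁺/Sn).
So E°(Ag⁺/Ag) = E°cell + E°(Sn²⁺/Sn) = +0.941 + (-0.14) = +0.80 V.

+0.80 V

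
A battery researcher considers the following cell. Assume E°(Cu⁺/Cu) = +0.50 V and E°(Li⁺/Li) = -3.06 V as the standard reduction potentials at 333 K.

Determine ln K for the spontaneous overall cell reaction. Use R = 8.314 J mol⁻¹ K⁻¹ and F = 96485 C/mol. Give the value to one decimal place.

Cathode: Cu⁺/Cu; anode: Li⁺/Li. E°cell = (+0.50) − (-3.06) = +3.56 V, with n = 1.
ΔG° = −nFE° = −RT ln K, so ln K = nFE°/(RT) = (1)(96485)(+3.56) / ((8.314)(333)) = 124.067.

124.1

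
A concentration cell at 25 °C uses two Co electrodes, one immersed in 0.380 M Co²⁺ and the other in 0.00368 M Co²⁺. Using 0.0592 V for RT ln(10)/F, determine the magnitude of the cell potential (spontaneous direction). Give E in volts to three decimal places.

+0.060 V

For a concentration cell E°cell = 0. The 0.380 M side is the cathode (reduction is favoured where [Co²⁺] is higher).
With n = 2, E = −(0.0592/2) log([Co²⁺]ₐₙ/[Co²⁺]꜀ₐₜ) = −(0.0592/2) log(0.00368/0.38) = −(0.0592/2)(-2.014) = +0.060 V.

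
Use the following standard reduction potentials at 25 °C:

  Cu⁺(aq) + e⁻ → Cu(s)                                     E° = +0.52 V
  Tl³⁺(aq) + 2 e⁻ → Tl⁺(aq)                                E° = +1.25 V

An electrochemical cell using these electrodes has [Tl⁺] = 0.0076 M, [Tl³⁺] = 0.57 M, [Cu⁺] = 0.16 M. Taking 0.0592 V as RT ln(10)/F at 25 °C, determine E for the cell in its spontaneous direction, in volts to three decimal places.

+0.833 V

Tl³⁺/Tl⁺ is the cathode (higher E°), Cu⁺/Cu the anode: E°cell = +1.25 − (+0.52) = +0.73 V, n = 2.
Overall: Tl³⁺(aq) + 2 Cu(s) → Tl⁺(aq) + 2 Cu⁺(aq)
Q = [Tl⁺]·[Cu⁺]^2 / ([Tl³⁺]); log Q = -3.467.
E = E° − (0.0592/n) log Q = +0.73 − (0.0592/2)(-3.467) = +0.833 V.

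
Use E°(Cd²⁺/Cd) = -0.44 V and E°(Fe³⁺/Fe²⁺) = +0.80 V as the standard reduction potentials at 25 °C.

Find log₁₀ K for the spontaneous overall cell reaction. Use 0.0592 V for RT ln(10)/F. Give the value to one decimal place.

41.9

Cathode: Fe³⁺/Fe²⁺; anode: Cd²⁺/Cd. E°cell = +1.24 V, n = 2.
log K = nE°cell / 0.0592 = (2)(+1.24) / 0.0592 = 41.9.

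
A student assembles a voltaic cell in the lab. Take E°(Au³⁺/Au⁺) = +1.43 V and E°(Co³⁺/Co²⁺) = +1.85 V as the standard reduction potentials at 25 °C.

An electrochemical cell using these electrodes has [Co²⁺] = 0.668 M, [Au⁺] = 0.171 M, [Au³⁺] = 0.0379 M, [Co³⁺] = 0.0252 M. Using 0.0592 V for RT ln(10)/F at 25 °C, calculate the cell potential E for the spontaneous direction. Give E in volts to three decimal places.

+0.355 V

Co³⁺/Co²⁺ is the cathode (higher E°), Au³⁺/Au⁺ the anode: E°cell = +1.85 − (+1.43) = +0.42 V, n = 2.
Overall: 2 Co³⁺(aq) + Au⁺(aq) → 2 Co²⁺(aq) + Au³⁺(aq)
Q = [Co²⁺]^2·[Au³⁺] / ([Co³⁺]^2·[Au⁺]); log Q = 2.192.
E = E° − (0.0592/n) log Q = +0.42 − (0.0592/2)(2.192) = +0.355 V.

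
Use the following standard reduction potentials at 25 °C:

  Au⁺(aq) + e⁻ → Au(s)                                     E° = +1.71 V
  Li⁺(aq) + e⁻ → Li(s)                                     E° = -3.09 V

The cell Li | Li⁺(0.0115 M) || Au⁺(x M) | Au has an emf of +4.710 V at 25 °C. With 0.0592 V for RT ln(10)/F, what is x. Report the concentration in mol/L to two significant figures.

0.00035 M

Au⁺/Au is the cathode, Li⁺/Li the anode: E°cell = +4.80 V, n = 1.
Overall reaction: Au⁺(aq) + Li(s) → Au(s) + Li⁺(aq); Q = [Li⁺]^1/[Au⁺]^1.
From E = E° − (0.0592/n) log Q: log Q = (E° − E)·n/0.0592 = (+4.80 − (+4.710))·1/0.0592 = 1.5203.
So 1·log[Au⁺] = 1·log(0.0115) − log Q = -1.9393 − (1.5203) = -3.4596; [Au⁺] = 10^(-3.4596) ≈ 0.00035 M.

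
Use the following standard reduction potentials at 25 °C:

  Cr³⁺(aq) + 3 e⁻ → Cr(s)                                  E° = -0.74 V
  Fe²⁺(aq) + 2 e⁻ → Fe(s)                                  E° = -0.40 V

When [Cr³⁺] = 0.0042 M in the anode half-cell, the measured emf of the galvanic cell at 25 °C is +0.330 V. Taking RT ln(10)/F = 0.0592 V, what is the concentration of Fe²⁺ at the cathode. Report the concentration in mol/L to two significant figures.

0.012 M

Fe²⁺/Fe is the cathode, Cr³⁺/Cr the anode: E°cell = +0.34 V, n = 6.
Overall reaction: 3 Fe²⁺(aq) + 2 Cr(s) → 3 Fe(s) + 2 Cr³⁺(aq); Q = [Cr³⁺]^2/[Fe²⁺]^3.
From E = E° − (0.0592/n) log Q: log Q = (E° − E)·n/0.0592 = (+0.34 − (+0.330))·6/0.0592 = 1.0135.
So 3·log[Fe²⁺] = 2·log(0.0042) − log Q = -4.7535 − (1.0135) = -5.7670; log[Fe²⁺] = -5.7670 / 3 = -1.9223; [Fe²⁺] = 10^(-1.9223) ≈ 0.012 M.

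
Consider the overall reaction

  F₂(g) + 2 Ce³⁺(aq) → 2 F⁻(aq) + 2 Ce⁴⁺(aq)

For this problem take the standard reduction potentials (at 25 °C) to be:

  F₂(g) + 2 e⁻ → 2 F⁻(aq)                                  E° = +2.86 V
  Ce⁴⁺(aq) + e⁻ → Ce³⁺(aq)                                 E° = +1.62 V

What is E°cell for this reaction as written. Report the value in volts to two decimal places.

+1.24 V

The F₂/F⁻ couple has the higher reduction potential, so it is the cathode; Ce⁴⁺/Ce³⁺ is oxidised at the anode.
E°cell = E°(cathode) − E°(anode) = (+2.86) − (+1.62) = +1.24 V.
Since E°cell > 0, the reaction is spontaneous under standard conditions.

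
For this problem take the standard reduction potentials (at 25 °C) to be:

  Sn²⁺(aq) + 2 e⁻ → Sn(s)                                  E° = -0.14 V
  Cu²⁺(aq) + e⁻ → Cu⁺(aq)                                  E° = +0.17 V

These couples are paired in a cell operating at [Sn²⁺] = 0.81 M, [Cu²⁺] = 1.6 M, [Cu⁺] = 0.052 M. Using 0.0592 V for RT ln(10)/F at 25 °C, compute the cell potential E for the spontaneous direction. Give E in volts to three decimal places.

Cu²⁺/Cu⁺ is the cathode (higher E°), Sn²⁺/Sn the anode: E°cell = +0.17 − (-0.14) = +0.31 V, n = 2.
Overall: 2 Cu²⁺(aq) + Sn(s) → 2 Cu⁺(aq) + Sn²⁺(aq)
Q = [Cu⁺]^2·[Sn²⁺] / ([Cu²⁺]^2); log Q = -3.068.
E = E° − (0.0592/n) log Q = +0.31 − (0.0592/2)(-3.068) = +0.401 V.

+0.401 V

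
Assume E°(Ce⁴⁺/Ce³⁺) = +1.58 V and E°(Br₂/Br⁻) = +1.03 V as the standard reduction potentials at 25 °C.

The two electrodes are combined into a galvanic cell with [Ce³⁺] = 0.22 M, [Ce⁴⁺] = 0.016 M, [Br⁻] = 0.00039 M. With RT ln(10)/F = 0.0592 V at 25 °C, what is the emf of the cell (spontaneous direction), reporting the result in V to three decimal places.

+0.281 V

Ce⁴⁺/Ce³⁺ is the cathode (higher E°), Br₂/Br⁻ the anode: E°cell = +1.58 − (+1.03) = +0.55 V, n = 2.
Overall: 2 Ce⁴⁺(aq) + 2 Br⁻(aq) → 2 Ce³⁺(aq) + Br₂(l)
Q = [Ce³⁺]^2 / ([Ce⁴⁺]^2·[Br⁻]^2); log Q = 9.094.
E = E° − (0.0592/n) log Q = +0.55 − (0.0592/2)(9.094) = +0.281 V.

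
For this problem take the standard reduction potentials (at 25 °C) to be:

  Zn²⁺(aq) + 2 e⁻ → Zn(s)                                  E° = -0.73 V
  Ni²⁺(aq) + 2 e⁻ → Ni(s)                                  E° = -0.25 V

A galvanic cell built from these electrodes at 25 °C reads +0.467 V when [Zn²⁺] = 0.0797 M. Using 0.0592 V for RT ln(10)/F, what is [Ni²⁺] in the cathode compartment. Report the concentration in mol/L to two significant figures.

0.029 M

Ni²⁺/Ni is the cathode, Zn²⁺/Zn the anode: E°cell = +0.48 V, n = 2.
Overall reaction: Ni²⁺(aq) + Zn(s) → Ni(s) + Zn²⁺(aq); Q = [Zn²⁺]^1/[Ni²⁺]^1.
From E = E° − (0.0592/n) log Q: log Q = (E° − E)·n/0.0592 = (+0.48 − (+0.467))·2/0.0592 = 0.4392.
So 1·log[Ni²⁺] = 1·log(0.0797) − log Q = -1.0985 − (0.4392) = -1.5377; [Ni²⁺] = 10^(-1.5377) ≈ 0.029 M.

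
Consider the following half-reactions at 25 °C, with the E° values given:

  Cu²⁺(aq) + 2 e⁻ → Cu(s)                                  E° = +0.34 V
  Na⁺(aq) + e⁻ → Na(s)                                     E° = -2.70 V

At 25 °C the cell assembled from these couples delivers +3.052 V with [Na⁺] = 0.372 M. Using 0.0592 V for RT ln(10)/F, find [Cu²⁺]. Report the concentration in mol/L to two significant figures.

Cu²⁺/Cu is the cathode, Na⁺/Na the anode: E°cell = +3.04 V, n = 2.
Overall reaction: Cu²⁺(aq) + 2 Na(s) → Cu(s) + 2 Na⁺(aq); Q = [Na⁺]^2/[Cu²⁺]^1.
From E = E° − (0.0592/n) log Q: log Q = (E° − E)·n/0.0592 = (+3.04 − (+3.052))·2/0.0592 = -0.4054.
So 1·log[Cu²⁺] = 2·log(0.372) − log Q = -0.8589 − (-0.4054) = -0.4535; [Cu²⁺] = 10^(-0.4535) ≈ 0.35 M.

0.35 M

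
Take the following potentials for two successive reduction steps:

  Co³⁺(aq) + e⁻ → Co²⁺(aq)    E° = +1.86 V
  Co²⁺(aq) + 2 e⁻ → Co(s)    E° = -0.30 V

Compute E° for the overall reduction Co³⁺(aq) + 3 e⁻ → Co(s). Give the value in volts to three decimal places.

Since ΔG° = −nFE° is additive over sequential reductions, n₃E°₃ = n₁E°₁ + n₂E°₂.
E°₃ = (1×+1.86 + 2×-0.30) / 3 = (+1.260) / 3 = +0.420 V.
Simply averaging or adding the two E° values would be wrong; the electron-weighted sum is required.

+0.420 V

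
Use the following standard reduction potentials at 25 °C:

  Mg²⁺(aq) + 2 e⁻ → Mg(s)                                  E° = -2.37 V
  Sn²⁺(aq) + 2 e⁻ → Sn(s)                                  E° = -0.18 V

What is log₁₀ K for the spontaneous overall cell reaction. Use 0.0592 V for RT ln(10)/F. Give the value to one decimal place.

74.0

Cathode: Sn²⁺/Sn; anode: Mg²⁺/Mg. E°cell = +2.19 V, n = 2.
log K = nE°cell / 0.0592 = (2)(+2.19) / 0.0592 = 74.0.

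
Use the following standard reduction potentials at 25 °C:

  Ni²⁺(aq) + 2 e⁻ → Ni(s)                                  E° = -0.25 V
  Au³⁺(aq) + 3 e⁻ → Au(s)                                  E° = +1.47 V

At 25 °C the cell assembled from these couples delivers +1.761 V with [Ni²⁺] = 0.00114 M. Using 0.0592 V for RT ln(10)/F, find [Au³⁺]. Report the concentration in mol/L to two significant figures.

0.0046 M

Au³⁺/Au is the cathode, Ni²⁺/Ni the anode: E°cell = +1.72 V, n = 6.
Overall reaction: 2 Au³⁺(aq) + 3 Ni(s) → 2 Au(s) + 3 Ni²⁺(aq); Q = [Ni²⁺]^3/[Au³⁺]^2.
From E = E° − (0.0592/n) log Q: log Q = (E° − E)·n/0.0592 = (+1.72 − (+1.761))·6/0.0592 = -4.1554.
So 2·log[Au³⁺] = 3·log(0.00114) − log Q = -8.8293 − (-4.1554) = -4.6739; log[Au³⁺] = -4.6739 / 2 = -2.3369; [Au³⁺] = 10^(-2.3369) ≈ 0.0046 M.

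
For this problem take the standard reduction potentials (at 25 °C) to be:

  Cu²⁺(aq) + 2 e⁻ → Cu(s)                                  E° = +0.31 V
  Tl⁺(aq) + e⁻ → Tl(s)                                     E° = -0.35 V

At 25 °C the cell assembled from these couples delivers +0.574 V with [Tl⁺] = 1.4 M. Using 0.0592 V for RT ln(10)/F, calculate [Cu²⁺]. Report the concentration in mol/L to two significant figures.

Cu²⁺/Cu is the cathode, Tl⁺/Tl the anode: E°cell = +0.66 V, n = 2.
Overall reaction: Cu²⁺(aq) + 2 Tl(s) → Cu(s) + 2 Tl⁺(aq); Q = [Tl⁺]^2/[Cu²⁺]^1.
From E = E° − (0.0592/n) log Q: log Q = (E° − E)·n/0.0592 = (+0.66 − (+0.574))·2/0.0592 = 2.9054.
So 1·log[Cu²⁺] = 2·log(1.4) − log Q = 0.2923 − (2.9054) = -2.6131; [Cu²⁺] = 10^(-2.6131) ≈ 0.0024 M.

0.0024 M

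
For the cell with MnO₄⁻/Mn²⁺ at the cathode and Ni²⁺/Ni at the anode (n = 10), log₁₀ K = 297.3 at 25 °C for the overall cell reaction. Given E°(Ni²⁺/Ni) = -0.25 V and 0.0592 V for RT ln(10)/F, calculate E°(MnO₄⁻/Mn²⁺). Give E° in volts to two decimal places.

E°cell = (0.0592/n)·log K = (0.0592/10)(297.3) = +1.760 V.
Since MnO₄⁻/Mn²⁺ is the cathode and Ni²⁺/Ni the anode, E°cell = E°(MnO₄⁻/Mn²⁺) − E°(Ni²⁺/Ni).
So E°(MnO₄⁻/Mn²⁺) = E°cell + E°(Ni²⁺/Ni) = +1.760 + (-0.25) = +1.51 V.

+1.51 V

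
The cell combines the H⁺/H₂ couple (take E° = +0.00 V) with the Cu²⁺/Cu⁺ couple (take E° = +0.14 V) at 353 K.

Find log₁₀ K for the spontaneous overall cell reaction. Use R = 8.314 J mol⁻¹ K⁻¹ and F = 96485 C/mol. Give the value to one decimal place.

Cathode: Cu²⁺/Cu⁺; anode: H⁺/H₂. E°cell = (+0.14) − (+0.00) = +0.14 V, with n = 2.
ΔG° = −nFE° = −RT ln K, so ln K = nFE°/(RT) = (2)(96485)(+0.14) / ((8.314)(353)) = 9.205.
log₁₀ K = 9.205 / ln 10 = 4.0.

4.0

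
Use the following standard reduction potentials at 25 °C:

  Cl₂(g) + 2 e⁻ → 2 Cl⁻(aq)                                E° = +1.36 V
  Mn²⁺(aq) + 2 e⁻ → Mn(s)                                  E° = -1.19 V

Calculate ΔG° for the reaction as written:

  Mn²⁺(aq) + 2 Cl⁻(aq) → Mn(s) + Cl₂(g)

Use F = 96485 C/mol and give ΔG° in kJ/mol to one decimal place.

+492.1 kJ/mol

As written, Mn²⁺/Mn is reduced (cathode) and Cl₂/Cl⁻ is oxidised (anode), so E°cell = (-1.19) − (+1.36) = -2.55 V.
Balancing electrons gives n = 2.
ΔG° = −nFE° = −(2)(96485)(-2.55) = 492,073 J = +492.1 kJ/mol.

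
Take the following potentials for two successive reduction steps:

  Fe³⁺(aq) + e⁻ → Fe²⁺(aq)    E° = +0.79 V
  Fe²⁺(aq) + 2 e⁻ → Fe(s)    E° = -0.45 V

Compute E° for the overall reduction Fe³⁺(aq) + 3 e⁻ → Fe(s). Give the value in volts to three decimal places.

Adding the free-energy changes (−nFE°) of the two steps gives −n₃FE°₃ = −n₁FE°₁ − n₂FE°₂.
E°₃ = (1×+0.79 + 2×-0.45) / 3 = (-0.110) / 3 = -0.037 V.

-0.037 V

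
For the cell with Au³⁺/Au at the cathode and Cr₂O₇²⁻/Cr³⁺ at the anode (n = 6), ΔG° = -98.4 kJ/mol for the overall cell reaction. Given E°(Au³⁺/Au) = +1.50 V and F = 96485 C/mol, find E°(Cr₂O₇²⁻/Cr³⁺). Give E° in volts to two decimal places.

E°cell = −ΔG°/(nF) = −(-98.4×10³)/((6)(96485)) = +0.170 V.
Since Au³⁺/Au is the cathode and Cr₂O₇²⁻/Cr³⁺ the anode, E°cell = E°(Au³⁺/Au) − E°(Cr₂O₇²⁻/Cr³⁺).
So E°(Cr₂O₇²⁻/Cr³⁺) = E°(Au³⁺/Au) − E°cell = (+1.50) − (+0.170) = +1.33 V.

+1.33 V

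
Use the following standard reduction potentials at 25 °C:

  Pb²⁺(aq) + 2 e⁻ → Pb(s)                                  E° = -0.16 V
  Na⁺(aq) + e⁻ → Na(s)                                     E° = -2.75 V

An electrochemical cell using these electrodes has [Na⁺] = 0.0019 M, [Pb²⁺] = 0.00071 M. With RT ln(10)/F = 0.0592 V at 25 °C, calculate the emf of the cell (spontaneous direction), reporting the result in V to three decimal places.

+2.658 V

Pb²⁺/Pb is the cathode (higher E°), Na⁺/Na the anode: E°cell = -0.16 − (-2.75) = +2.59 V, n = 2.
Overall: Pb²⁺(aq) + 2 Na(s) → Pb(s) + 2 Na⁺(aq)
Q = [Na⁺]^2 / ([Pb²⁺]); log Q = -2.294.
E = E° − (0.0592/n) log Q = +2.59 − (0.0592/2)(-2.294) = +2.658 V.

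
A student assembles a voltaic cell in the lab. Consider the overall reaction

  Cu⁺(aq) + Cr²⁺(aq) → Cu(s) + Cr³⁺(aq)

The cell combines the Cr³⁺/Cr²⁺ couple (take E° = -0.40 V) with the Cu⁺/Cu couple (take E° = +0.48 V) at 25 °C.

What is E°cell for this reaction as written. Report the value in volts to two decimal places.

+0.88 V

The Cu⁺/Cu couple has the higher reduction potential, so it is the cathode; Cr³⁺/Cr²⁺ is oxidised at the anode.
E°cell = E°(cathode) − E°(anode) = (+0.48) − (-0.40) = +0.88 V.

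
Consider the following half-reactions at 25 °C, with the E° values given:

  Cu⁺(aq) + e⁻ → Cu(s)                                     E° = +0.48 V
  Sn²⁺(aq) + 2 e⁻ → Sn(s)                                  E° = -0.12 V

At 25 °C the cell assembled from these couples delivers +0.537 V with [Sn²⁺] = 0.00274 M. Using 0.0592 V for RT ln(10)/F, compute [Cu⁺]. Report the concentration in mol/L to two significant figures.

0.0045 M

Cu⁺/Cu is the cathode, Sn²⁺/Sn the anode: E°cell = +0.60 V, n = 2.
Overall reaction: 2 Cu⁺(aq) + Sn(s) → 2 Cu(s) + Sn²⁺(aq); Q = [Sn²⁺]^1/[Cu⁺]^2.
From E = E° − (0.0592/n) log Q: log Q = (E° − E)·n/0.0592 = (+0.60 − (+0.537))·2/0.0592 = 2.1284.
So 2·log[Cu⁺] = 1·log(0.00274) − log Q = -2.5622 − (2.1284) = -4.6906; log[Cu⁺] = -4.6906 / 2 = -2.3453; [Cu⁺] = 10^(-2.3453) ≈ 0.0045 M.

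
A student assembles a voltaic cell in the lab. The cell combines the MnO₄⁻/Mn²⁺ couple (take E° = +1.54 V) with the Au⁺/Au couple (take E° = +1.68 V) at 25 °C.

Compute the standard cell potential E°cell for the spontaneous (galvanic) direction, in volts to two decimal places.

The Au⁺/Au couple has the higher reduction potential, so it is the cathode; MnO₄⁻/Mn²⁺ is oxidised at the anode.
E°cell = E°(cathode) − E°(anode) = (+1.68) − (+1.54) = +0.14 V.

+0.14 V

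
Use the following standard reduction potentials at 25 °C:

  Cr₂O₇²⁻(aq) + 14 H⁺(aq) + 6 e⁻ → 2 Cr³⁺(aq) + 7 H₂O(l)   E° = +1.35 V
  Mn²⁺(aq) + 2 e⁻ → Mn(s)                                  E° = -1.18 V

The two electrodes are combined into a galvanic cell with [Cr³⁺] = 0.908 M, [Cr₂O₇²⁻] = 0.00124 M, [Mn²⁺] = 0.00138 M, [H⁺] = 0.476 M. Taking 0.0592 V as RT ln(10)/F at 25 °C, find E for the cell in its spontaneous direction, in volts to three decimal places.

Cr₂O₇²⁻/Cr³⁺ is the cathode (higher E°), Mn²⁺/Mn the anode: E°cell = +1.35 − (-1.18) = +2.53 V, n = 6.
Overall: Cr₂O₇²⁻(aq) + 14 H⁺(aq) + 3 Mn(s) → 2 Cr³⁺(aq) + 7 H₂O(l) + 3 Mn²⁺(aq)
Q = [Cr³⁺]^2·[Mn²⁺]^3 / ([Cr₂O₇²⁻]·[H⁺]^14); log Q = -1.244.
E = E° − (0.0592/n) log Q = +2.53 − (0.0592/6)(-1.244) = +2.542 V.

+2.542 V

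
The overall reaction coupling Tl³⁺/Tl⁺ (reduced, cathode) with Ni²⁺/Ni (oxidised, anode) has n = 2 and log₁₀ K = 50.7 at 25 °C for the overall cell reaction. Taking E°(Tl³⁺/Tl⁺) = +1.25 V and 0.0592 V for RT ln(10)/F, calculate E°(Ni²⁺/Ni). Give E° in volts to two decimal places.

-0.25 V

E°cell = (0.0592/n)·log K = (0.0592/2)(50.7) = +1.501 V.
Since Tl³⁺/Tl⁺ is the cathode and Ni²⁺/Ni the anode, E°cell = E°(Tl³⁺/Tl⁺) − E°(Ni²⁺/Ni).
So E°(Ni²⁺/Ni) = E°(Tl³⁺/Tl⁺) − E°cell = (+1.25) − (+1.501) = -0.25 V.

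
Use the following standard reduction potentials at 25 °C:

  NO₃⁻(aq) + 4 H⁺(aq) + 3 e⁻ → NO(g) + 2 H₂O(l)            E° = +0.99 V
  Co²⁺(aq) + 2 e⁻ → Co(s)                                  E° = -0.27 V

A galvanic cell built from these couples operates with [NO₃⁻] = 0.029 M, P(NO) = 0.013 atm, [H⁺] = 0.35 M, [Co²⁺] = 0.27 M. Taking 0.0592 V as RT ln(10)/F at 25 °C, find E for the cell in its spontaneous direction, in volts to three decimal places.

+1.248 V

NO₃⁻/NO is the cathode (higher E°), Co²⁺/Co the anode: E°cell = +0.99 − (-0.27) = +1.26 V, n = 6.
Overall: 2 NO₃⁻(aq) + 8 H⁺(aq) + 3 Co(s) → 2 NO(g) + 4 H₂O(l) + 3 Co²⁺(aq)
Q = P(NO)^2·[Co²⁺]^3 / ([NO₃⁻]^2·[H⁺]^8); log Q = 1.245.
E = E° − (0.0592/n) log Q = +1.26 − (0.0592/6)(1.245) = +1.248 V.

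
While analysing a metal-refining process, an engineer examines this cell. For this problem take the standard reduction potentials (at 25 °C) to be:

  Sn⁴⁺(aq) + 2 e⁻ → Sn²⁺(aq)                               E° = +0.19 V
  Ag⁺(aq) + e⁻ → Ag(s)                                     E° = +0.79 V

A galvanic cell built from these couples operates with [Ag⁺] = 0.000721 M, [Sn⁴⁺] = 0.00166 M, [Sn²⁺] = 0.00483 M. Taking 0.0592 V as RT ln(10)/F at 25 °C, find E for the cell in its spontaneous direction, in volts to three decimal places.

Ag⁺/Ag is the cathode (higher E°), Sn⁴⁺/Sn²⁺ the anode: E°cell = +0.79 − (+0.19) = +0.60 V, n = 2.
Overall: 2 Ag⁺(aq) + Sn²⁺(aq) → 2 Ag(s) + Sn⁴⁺(aq)
Q = [Sn⁴⁺] / ([Ag⁺]^2·[Sn²⁺]); log Q = 5.820.
E = E° − (0.0592/n) log Q = +0.60 − (0.0592/2)(5.820) = +0.428 V.

+0.428 V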